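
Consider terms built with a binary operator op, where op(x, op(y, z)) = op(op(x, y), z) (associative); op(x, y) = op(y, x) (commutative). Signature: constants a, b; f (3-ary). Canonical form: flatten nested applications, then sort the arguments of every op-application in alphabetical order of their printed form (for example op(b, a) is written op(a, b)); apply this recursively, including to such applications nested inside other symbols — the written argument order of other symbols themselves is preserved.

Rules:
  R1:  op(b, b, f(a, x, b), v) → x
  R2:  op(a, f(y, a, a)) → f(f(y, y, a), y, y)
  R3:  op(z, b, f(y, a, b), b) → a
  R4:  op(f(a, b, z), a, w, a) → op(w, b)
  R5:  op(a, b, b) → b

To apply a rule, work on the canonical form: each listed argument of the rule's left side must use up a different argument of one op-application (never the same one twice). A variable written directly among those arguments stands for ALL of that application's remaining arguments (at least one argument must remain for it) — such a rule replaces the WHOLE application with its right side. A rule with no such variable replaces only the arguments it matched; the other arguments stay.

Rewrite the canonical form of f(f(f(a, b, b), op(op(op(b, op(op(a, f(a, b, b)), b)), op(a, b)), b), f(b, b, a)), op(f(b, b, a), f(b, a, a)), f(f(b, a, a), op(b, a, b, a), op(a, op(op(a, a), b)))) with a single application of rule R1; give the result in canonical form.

Answer: f(f(f(a, b, b), b, f(b, b, a)), op(f(b, a, a), f(b, b, a)), f(f(b, a, a), op(a, a, b, b), op(a, a, a, b)))

Derivation:
Canonical form:  f(f(f(a, b, b), op(a, a, b, b, b, b, f(a, b, b)), f(b, b, a)), op(f(b, a, a), f(b, b, a)), f(f(b, a, a), op(a, a, b, b), op(a, a, a, b)))
Match R1:  consume b, b, f(a, b, b);  v := op(a, a, b, b), x := b
The extension variable absorbs all remaining arguments, so the whole application is rewritten.
New term:  f(f(f(a, b, b), b, f(b, b, a)), op(f(b, a, a), f(b, b, a)), f(f(b, a, a), op(a, a, b, b), op(a, a, a, b)))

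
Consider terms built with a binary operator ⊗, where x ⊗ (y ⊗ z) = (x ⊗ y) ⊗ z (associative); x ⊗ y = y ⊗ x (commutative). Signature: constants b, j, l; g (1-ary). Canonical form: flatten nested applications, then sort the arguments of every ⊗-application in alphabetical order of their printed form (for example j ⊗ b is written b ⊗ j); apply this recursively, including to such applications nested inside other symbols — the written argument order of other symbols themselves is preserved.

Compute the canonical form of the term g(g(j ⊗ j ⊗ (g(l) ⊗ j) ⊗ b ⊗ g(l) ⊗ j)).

Work inside:  j ⊗ j ⊗ (g(l) ⊗ j) ⊗ b ⊗ g(l) ⊗ j
Flatten:  j ⊗ j ⊗ g(l) ⊗ j ⊗ b ⊗ g(l) ⊗ j
Sort:  b ⊗ g(l) ⊗ g(l) ⊗ j ⊗ j ⊗ j ⊗ j
Put back:  g(g(b ⊗ g(l) ⊗ g(l) ⊗ j ⊗ j ⊗ j ⊗ j))

Answer: g(g(b ⊗ g(l) ⊗ g(l) ⊗ j ⊗ j ⊗ j ⊗ j))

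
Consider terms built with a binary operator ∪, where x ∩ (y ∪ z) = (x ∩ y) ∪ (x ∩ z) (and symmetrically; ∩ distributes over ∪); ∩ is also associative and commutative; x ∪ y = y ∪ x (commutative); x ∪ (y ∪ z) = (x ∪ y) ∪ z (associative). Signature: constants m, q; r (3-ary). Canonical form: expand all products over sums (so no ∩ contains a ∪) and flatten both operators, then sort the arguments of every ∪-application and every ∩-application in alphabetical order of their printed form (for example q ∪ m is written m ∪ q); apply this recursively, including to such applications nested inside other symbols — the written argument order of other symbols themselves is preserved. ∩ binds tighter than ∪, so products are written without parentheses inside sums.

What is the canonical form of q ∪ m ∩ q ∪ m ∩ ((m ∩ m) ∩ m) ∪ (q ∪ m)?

Answer: m ∪ m ∩ m ∩ m ∩ m ∪ m ∩ q ∪ q ∪ q

Derivation:
Un-nest:  q ∪ m ∩ q ∪ m ∩ m ∩ m ∩ m ∪ q ∪ m
Sort:  m ∪ m ∩ m ∩ m ∩ m ∪ m ∩ q ∪ q ∪ q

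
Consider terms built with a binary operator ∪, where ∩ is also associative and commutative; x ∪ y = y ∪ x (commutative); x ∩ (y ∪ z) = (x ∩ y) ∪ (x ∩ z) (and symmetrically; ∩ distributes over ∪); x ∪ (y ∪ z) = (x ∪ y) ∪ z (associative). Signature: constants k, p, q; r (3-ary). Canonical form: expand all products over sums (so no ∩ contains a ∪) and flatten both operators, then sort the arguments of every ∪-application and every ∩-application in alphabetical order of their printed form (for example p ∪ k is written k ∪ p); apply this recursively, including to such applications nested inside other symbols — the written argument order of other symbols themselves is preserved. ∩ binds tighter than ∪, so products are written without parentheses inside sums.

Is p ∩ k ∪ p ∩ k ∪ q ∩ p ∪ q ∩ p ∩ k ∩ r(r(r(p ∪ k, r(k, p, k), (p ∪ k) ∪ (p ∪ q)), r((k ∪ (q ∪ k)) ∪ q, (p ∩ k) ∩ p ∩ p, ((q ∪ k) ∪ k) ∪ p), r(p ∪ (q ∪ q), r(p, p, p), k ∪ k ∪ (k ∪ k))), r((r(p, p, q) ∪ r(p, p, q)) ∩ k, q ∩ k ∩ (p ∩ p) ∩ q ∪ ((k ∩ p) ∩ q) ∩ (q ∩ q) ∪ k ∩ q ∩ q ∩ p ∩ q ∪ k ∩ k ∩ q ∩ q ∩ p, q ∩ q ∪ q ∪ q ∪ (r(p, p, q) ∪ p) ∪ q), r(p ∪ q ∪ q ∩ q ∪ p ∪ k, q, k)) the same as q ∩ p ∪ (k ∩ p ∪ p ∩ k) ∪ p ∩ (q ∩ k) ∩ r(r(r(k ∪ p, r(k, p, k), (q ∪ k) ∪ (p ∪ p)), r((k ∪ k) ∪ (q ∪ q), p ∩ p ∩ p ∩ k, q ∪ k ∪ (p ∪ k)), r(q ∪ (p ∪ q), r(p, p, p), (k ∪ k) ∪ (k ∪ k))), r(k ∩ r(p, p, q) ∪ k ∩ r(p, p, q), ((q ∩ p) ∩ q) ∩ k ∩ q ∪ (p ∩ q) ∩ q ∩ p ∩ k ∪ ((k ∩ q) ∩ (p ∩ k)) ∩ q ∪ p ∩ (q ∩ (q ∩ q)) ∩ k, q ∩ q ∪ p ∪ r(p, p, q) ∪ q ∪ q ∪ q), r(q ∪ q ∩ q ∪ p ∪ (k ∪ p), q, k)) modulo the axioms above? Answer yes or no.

Left:  p ∩ k ∪ p ∩ k ∪ q ∩ p ∪ q ∩ p ∩ k ∩ r(r(r(p ∪ k, r(k, p, k), (p ∪ k) ∪ (p ∪ q)), r((k ∪ (q ∪ k)) ∪ q, (p ∩ k) ∩ p ∩ p, ((q ∪ k) ∪ k) ∪ p), r(p ∪ (q ∪ q), r(p, p, p), k ∪ k ∪ (k ∪ k))), r((r(p, p, q) ∪ r(p, p, q)) ∩ k, q ∩ k ∩ (p ∩ p) ∩ q ∪ ((k ∩ p) ∩ q) ∩ (q ∩ q) ∪ k ∩ q ∩ q ∩ p ∩ q ∪ k ∩ k ∩ q ∩ q ∩ p, q ∩ q ∪ q ∪ q ∪ (r(p, p, q) ∪ p) ∪ q), r(p ∪ q ∪ q ∩ q ∪ p ∪ k, q, k))
  Distribute:  k ∩ p ∪ k ∩ p ∪ p ∩ q ∪ k ∩ p ∩ q ∩ r(r(r(k ∪ p, r(k, p, k), k ∪ p ∪ p ∪ q), r(k ∪ k ∪ q ∪ q, k ∩ p ∩ p ∩ p, k ∪ k ∪ p ∪ q), r(p ∪ q ∪ q, r(p, p, p), k ∪ k ∪ k ∪ k)), r(k ∩ r(p, p, q) ∪ k ∩ r(p, p, q), k ∩ k ∩ p ∩ q ∩ q ∪ k ∩ p ∩ p ∩ q ∩ q ∪ k ∩ p ∩ q ∩ q ∩ q ∪ k ∩ p ∩ q ∩ q ∩ q, p ∪ q ∪ q ∪ q ∪ q ∩ q ∪ r(p, p, q)), r(k ∪ p ∪ p ∪ q ∪ q ∩ q, q, k))
  Order the arguments:  k ∩ p ∪ k ∩ p ∪ k ∩ p ∩ q ∩ r(r(r(k ∪ p, r(k, p, k), k ∪ p ∪ p ∪ q), r(k ∪ k ∪ q ∪ q, k ∩ p ∩ p ∩ p, k ∪ k ∪ p ∪ q), r(p ∪ q ∪ q, r(p, p, p), k ∪ k ∪ k ∪ k)), r(k ∩ r(p, p, q) ∪ k ∩ r(p, p, q), k ∩ k ∩ p ∩ q ∩ q ∪ k ∩ p ∩ p ∩ q ∩ q ∪ k ∩ p ∩ q ∩ q ∩ q ∪ k ∩ p ∩ q ∩ q ∩ q, p ∪ q ∪ q ∪ q ∪ q ∩ q ∪ r(p, p, q)), r(k ∪ p ∪ p ∪ q ∪ q ∩ q, q, k)) ∪ p ∩ q
Right:  q ∩ p ∪ (k ∩ p ∪ p ∩ k) ∪ p ∩ (q ∩ k) ∩ r(r(r(k ∪ p, r(k, p, k), (q ∪ k) ∪ (p ∪ p)), r((k ∪ k) ∪ (q ∪ q), p ∩ p ∩ p ∩ k, q ∪ k ∪ (p ∪ k)), r(q ∪ (p ∪ q), r(p, p, p), (k ∪ k) ∪ (k ∪ k))), r(k ∩ r(p, p, q) ∪ k ∩ r(p, p, q), ((q ∩ p) ∩ q) ∩ k ∩ q ∪ (p ∩ q) ∩ q ∩ p ∩ k ∪ ((k ∩ q) ∩ (p ∩ k)) ∩ q ∪ p ∩ (q ∩ (q ∩ q)) ∩ k, q ∩ q ∪ p ∪ r(p, p, q) ∪ q ∪ q ∪ q), r(q ∪ q ∩ q ∪ p ∪ (k ∪ p), q, k))
  Un-nest:  p ∩ q ∪ k ∩ p ∪ k ∩ p ∪ k ∩ p ∩ q ∩ r(r(r(k ∪ p, r(k, p, k), k ∪ p ∪ p ∪ q), r(k ∪ k ∪ q ∪ q, k ∩ p ∩ p ∩ p, k ∪ k ∪ p ∪ q), r(p ∪ q ∪ q, r(p, p, p), k ∪ k ∪ k ∪ k)), r(k ∩ r(p, p, q) ∪ k ∩ r(p, p, q), k ∩ k ∩ p ∩ q ∩ q ∪ k ∩ p ∩ p ∩ q ∩ q ∪ k ∩ p ∩ q ∩ q ∩ q ∪ k ∩ p ∩ q ∩ q ∩ q, p ∪ q ∪ q ∪ q ∪ q ∩ q ∪ r(p, p, q)), r(k ∪ p ∪ p ∪ q ∪ q ∩ q, q, k))
  Sort arguments:  k ∩ p ∪ k ∩ p ∪ k ∩ p ∩ q ∩ r(r(r(k ∪ p, r(k, p, k), k ∪ p ∪ p ∪ q), r(k ∪ k ∪ q ∪ q, k ∩ p ∩ p ∩ p, k ∪ k ∪ p ∪ q), r(p ∪ q ∪ q, r(p, p, p), k ∪ k ∪ k ∪ k)), r(k ∩ r(p, p, q) ∪ k ∩ r(p, p, q), k ∩ k ∩ p ∩ q ∩ q ∪ k ∩ p ∩ p ∩ q ∩ q ∪ k ∩ p ∩ q ∩ q ∩ q ∪ k ∩ p ∩ q ∩ q ∩ q, p ∪ q ∪ q ∪ q ∪ q ∩ q ∪ r(p, p, q)), r(k ∪ p ∪ p ∪ q ∪ q ∩ q, q, k)) ∪ p ∩ q

Answer: yes — both canonical forms are k ∩ p ∪ k ∩ p ∪ k ∩ p ∩ q ∩ r(r(r(k ∪ p, r(k, p, k), k ∪ p ∪ p ∪ q), r(k ∪ k ∪ q ∪ q, k ∩ p ∩ p ∩ p, k ∪ k ∪ p ∪ q), r(p ∪ q ∪ q, r(p, p, p), k ∪ k ∪ k ∪ k)), r(k ∩ r(p, p, q) ∪ k ∩ r(p, p, q), k ∩ k ∩ p ∩ q ∩ q ∪ k ∩ p ∩ p ∩ q ∩ q ∪ k ∩ p ∩ q ∩ q ∩ q ∪ k ∩ p ∩ q ∩ q ∩ q, p ∪ q ∪ q ∪ q ∪ q ∩ q ∪ r(p, p, q)), r(k ∪ p ∪ p ∪ q ∪ q ∩ q, q, k)) ∪ p ∩ q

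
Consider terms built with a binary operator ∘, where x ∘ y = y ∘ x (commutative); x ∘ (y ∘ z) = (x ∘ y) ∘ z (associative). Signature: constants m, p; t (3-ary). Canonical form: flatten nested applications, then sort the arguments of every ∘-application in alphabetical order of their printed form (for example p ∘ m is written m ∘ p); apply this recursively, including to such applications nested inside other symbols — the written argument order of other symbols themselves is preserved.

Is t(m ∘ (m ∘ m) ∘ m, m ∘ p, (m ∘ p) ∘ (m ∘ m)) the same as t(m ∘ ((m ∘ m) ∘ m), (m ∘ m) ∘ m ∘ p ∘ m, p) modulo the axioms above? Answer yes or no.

Answer: no — t(m ∘ m ∘ m ∘ m, m ∘ p, m ∘ m ∘ m ∘ p) vs t(m ∘ m ∘ m ∘ m, m ∘ m ∘ m ∘ m ∘ p, p)

Derivation:
Left:  t(m ∘ (m ∘ m) ∘ m, m ∘ p, (m ∘ p) ∘ (m ∘ m))
  Focus inside:  (m ∘ p) ∘ (m ∘ m)
  Merge nested applications:  m ∘ p ∘ m ∘ m
  Order the arguments:  m ∘ m ∘ m ∘ p
  Reassemble:  t(m ∘ m ∘ m ∘ m, m ∘ p, m ∘ m ∘ m ∘ p)
Right:  t(m ∘ ((m ∘ m) ∘ m), (m ∘ m) ∘ m ∘ p ∘ m, p)
  Focus inside:  (m ∘ m) ∘ m ∘ p ∘ m
  Flatten:  m ∘ m ∘ m ∘ p ∘ m
  Order the arguments:  m ∘ m ∘ m ∘ m ∘ p
  Put back:  t(m ∘ m ∘ m ∘ m, m ∘ m ∘ m ∘ m ∘ p, p)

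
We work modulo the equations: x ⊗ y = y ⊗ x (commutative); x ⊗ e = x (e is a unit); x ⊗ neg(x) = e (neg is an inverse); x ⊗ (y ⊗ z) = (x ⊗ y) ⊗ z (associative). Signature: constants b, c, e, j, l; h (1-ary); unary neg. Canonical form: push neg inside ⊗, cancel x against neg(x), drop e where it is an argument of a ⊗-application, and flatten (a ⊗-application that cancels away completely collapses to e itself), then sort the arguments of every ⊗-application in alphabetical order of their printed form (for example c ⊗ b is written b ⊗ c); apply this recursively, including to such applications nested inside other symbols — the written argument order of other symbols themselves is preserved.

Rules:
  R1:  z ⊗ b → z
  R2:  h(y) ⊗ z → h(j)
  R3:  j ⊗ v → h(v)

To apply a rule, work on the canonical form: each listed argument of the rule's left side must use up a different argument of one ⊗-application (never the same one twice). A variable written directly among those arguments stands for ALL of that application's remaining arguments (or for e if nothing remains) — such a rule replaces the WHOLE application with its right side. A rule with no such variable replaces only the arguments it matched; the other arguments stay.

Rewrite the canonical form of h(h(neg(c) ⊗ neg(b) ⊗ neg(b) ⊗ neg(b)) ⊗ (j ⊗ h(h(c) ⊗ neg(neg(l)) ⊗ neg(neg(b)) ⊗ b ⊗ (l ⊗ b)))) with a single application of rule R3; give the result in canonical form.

Canonical form:  h(h(b ⊗ b ⊗ b ⊗ h(c) ⊗ l ⊗ l) ⊗ h(neg(b) ⊗ neg(b) ⊗ neg(b) ⊗ neg(c)) ⊗ j)
Match R3:  consume j;  v := h(b ⊗ b ⊗ b ⊗ h(c) ⊗ l ⊗ l) ⊗ h(neg(b) ⊗ neg(b) ⊗ neg(b) ⊗ neg(c))
The extension variable absorbs all remaining arguments, so the whole application is rewritten.
Giving:  h(h(h(b ⊗ b ⊗ b ⊗ h(c) ⊗ l ⊗ l) ⊗ h(neg(b) ⊗ neg(b) ⊗ neg(b) ⊗ neg(c))))

Answer: h(h(h(b ⊗ b ⊗ b ⊗ h(c) ⊗ l ⊗ l) ⊗ h(neg(b) ⊗ neg(b) ⊗ neg(b) ⊗ neg(c))))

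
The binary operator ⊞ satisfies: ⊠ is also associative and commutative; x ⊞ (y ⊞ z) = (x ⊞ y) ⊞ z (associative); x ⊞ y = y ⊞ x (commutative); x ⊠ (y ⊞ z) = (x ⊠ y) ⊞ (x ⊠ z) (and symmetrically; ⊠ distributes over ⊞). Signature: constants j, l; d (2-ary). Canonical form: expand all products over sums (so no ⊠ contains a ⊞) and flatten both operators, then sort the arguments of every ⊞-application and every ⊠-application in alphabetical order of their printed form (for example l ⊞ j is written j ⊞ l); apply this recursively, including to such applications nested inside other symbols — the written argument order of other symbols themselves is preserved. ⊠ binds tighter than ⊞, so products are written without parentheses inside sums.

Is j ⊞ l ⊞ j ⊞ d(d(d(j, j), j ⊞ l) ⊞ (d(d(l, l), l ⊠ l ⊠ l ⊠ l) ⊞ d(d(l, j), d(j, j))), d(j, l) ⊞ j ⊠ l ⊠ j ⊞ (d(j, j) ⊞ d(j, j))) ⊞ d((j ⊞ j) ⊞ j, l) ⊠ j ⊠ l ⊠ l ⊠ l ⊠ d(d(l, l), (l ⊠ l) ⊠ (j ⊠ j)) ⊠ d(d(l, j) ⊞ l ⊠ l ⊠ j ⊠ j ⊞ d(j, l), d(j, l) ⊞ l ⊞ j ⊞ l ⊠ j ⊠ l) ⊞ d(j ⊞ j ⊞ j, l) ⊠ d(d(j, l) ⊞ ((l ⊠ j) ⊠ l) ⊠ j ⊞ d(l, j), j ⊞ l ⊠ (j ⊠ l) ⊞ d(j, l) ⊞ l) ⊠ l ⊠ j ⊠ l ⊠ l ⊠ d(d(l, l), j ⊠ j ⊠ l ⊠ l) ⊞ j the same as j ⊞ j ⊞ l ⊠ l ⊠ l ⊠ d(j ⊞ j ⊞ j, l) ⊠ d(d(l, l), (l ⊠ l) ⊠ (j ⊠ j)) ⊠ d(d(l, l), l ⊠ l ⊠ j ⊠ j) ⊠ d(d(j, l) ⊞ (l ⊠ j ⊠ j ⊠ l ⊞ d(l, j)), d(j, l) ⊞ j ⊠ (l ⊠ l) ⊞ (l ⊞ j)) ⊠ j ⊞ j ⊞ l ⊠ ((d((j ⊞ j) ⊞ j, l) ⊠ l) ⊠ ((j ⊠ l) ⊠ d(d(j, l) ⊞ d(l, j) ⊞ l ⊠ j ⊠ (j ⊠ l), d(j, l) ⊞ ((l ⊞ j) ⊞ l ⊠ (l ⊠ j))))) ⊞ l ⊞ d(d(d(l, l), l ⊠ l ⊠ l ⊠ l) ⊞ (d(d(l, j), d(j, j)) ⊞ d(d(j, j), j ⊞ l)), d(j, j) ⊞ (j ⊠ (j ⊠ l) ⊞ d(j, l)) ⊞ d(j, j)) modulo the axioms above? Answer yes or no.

Left:  j ⊞ l ⊞ j ⊞ d(d(d(j, j), j ⊞ l) ⊞ (d(d(l, l), l ⊠ l ⊠ l ⊠ l) ⊞ d(d(l, j), d(j, j))), d(j, l) ⊞ j ⊠ l ⊠ j ⊞ (d(j, j) ⊞ d(j, j))) ⊞ d((j ⊞ j) ⊞ j, l) ⊠ j ⊠ l ⊠ l ⊠ l ⊠ d(d(l, l), (l ⊠ l) ⊠ (j ⊠ j)) ⊠ d(d(l, j) ⊞ l ⊠ l ⊠ j ⊠ j ⊞ d(j, l), d(j, l) ⊞ l ⊞ j ⊞ l ⊠ j ⊠ l) ⊞ d(j ⊞ j ⊞ j, l) ⊠ d(d(j, l) ⊞ ((l ⊠ j) ⊠ l) ⊠ j ⊞ d(l, j), j ⊞ l ⊠ (j ⊠ l) ⊞ d(j, l) ⊞ l) ⊠ l ⊠ j ⊠ l ⊠ l ⊠ d(d(l, l), j ⊠ j ⊠ l ⊠ l) ⊞ j
  Merge nested applications:  j ⊞ l ⊞ j ⊞ d(d(d(j, j), j ⊞ l) ⊞ d(d(l, j), d(j, j)) ⊞ d(d(l, l), l ⊠ l ⊠ l ⊠ l), d(j, j) ⊞ d(j, j) ⊞ d(j, l) ⊞ j ⊠ j ⊠ l) ⊞ d(d(j, l) ⊞ d(l, j) ⊞ j ⊠ j ⊠ l ⊠ l, d(j, l) ⊞ j ⊞ j ⊠ l ⊠ l ⊞ l) ⊠ d(d(l, l), j ⊠ j ⊠ l ⊠ l) ⊠ d(j ⊞ j ⊞ j, l) ⊠ j ⊠ l ⊠ l ⊠ l ⊞ d(d(j, l) ⊞ d(l, j) ⊞ j ⊠ j ⊠ l ⊠ l, d(j, l) ⊞ j ⊞ j ⊠ l ⊠ l ⊞ l) ⊠ d(d(l, l), j ⊠ j ⊠ l ⊠ l) ⊠ d(j ⊞ j ⊞ j, l) ⊠ j ⊠ l ⊠ l ⊠ l ⊞ j
  Sort arguments:  d(d(d(j, j), j ⊞ l) ⊞ d(d(l, j), d(j, j)) ⊞ d(d(l, l), l ⊠ l ⊠ l ⊠ l), d(j, j) ⊞ d(j, j) ⊞ d(j, l) ⊞ j ⊠ j ⊠ l) ⊞ d(d(j, l) ⊞ d(l, j) ⊞ j ⊠ j ⊠ l ⊠ l, d(j, l) ⊞ j ⊞ j ⊠ l ⊠ l ⊞ l) ⊠ d(d(l, l), j ⊠ j ⊠ l ⊠ l) ⊠ d(j ⊞ j ⊞ j, l) ⊠ j ⊠ l ⊠ l ⊠ l ⊞ d(d(j, l) ⊞ d(l, j) ⊞ j ⊠ j ⊠ l ⊠ l, d(j, l) ⊞ j ⊞ j ⊠ l ⊠ l ⊞ l) ⊠ d(d(l, l), j ⊠ j ⊠ l ⊠ l) ⊠ d(j ⊞ j ⊞ j, l) ⊠ j ⊠ l ⊠ l ⊠ l ⊞ j ⊞ j ⊞ j ⊞ l
Right:  j ⊞ j ⊞ l ⊠ l ⊠ l ⊠ d(j ⊞ j ⊞ j, l) ⊠ d(d(l, l), (l ⊠ l) ⊠ (j ⊠ j)) ⊠ d(d(l, l), l ⊠ l ⊠ j ⊠ j) ⊠ d(d(j, l) ⊞ (l ⊠ j ⊠ j ⊠ l ⊞ d(l, j)), d(j, l) ⊞ j ⊠ (l ⊠ l) ⊞ (l ⊞ j)) ⊠ j ⊞ j ⊞ l ⊠ ((d((j ⊞ j) ⊞ j, l) ⊠ l) ⊠ ((j ⊠ l) ⊠ d(d(j, l) ⊞ d(l, j) ⊞ l ⊠ j ⊠ (j ⊠ l), d(j, l) ⊞ ((l ⊞ j) ⊞ l ⊠ (l ⊠ j))))) ⊞ l ⊞ d(d(d(l, l), l ⊠ l ⊠ l ⊠ l) ⊞ (d(d(l, j), d(j, j)) ⊞ d(d(j, j), j ⊞ l)), d(j, j) ⊞ (j ⊠ (j ⊠ l) ⊞ d(j, l)) ⊞ d(j, j))
  Flatten:  j ⊞ j ⊞ d(d(j, l) ⊞ d(l, j) ⊞ j ⊠ j ⊠ l ⊠ l, d(j, l) ⊞ j ⊞ j ⊠ l ⊠ l ⊞ l) ⊠ d(d(l, l), j ⊠ j ⊠ l ⊠ l) ⊠ d(d(l, l), j ⊠ j ⊠ l ⊠ l) ⊠ d(j ⊞ j ⊞ j, l) ⊠ j ⊠ l ⊠ l ⊠ l ⊞ j ⊞ d(d(j, l) ⊞ d(l, j) ⊞ j ⊠ j ⊠ l ⊠ l, d(j, l) ⊞ j ⊞ j ⊠ l ⊠ l ⊞ l) ⊠ d(j ⊞ j ⊞ j, l) ⊠ j ⊠ l ⊠ l ⊠ l ⊞ l ⊞ d(d(d(j, j), j ⊞ l) ⊞ d(d(l, j), d(j, j)) ⊞ d(d(l, l), l ⊠ l ⊠ l ⊠ l), d(j, j) ⊞ d(j, j) ⊞ d(j, l) ⊞ j ⊠ j ⊠ l)
  Sort:  d(d(d(j, j), j ⊞ l) ⊞ d(d(l, j), d(j, j)) ⊞ d(d(l, l), l ⊠ l ⊠ l ⊠ l), d(j, j) ⊞ d(j, j) ⊞ d(j, l) ⊞ j ⊠ j ⊠ l) ⊞ d(d(j, l) ⊞ d(l, j) ⊞ j ⊠ j ⊠ l ⊠ l, d(j, l) ⊞ j ⊞ j ⊠ l ⊠ l ⊞ l) ⊠ d(d(l, l), j ⊠ j ⊠ l ⊠ l) ⊠ d(d(l, l), j ⊠ j ⊠ l ⊠ l) ⊠ d(j ⊞ j ⊞ j, l) ⊠ j ⊠ l ⊠ l ⊠ l ⊞ d(d(j, l) ⊞ d(l, j) ⊞ j ⊠ j ⊠ l ⊠ l, d(j, l) ⊞ j ⊞ j ⊠ l ⊠ l ⊞ l) ⊠ d(j ⊞ j ⊞ j, l) ⊠ j ⊠ l ⊠ l ⊠ l ⊞ j ⊞ j ⊞ j ⊞ l

Answer: no — d(d(d(j, j), j ⊞ l) ⊞ d(d(l, j), d(j, j)) ⊞ d(d(l, l), l ⊠ l ⊠ l ⊠ l), d(j, j) ⊞ d(j, j) ⊞ d(j, l) ⊞ j ⊠ j ⊠ l) ⊞ d(d(j, l) ⊞ d(l, j) ⊞ j ⊠ j ⊠ l ⊠ l, d(j, l) ⊞ j ⊞ j ⊠ l ⊠ l ⊞ l) ⊠ d(d(l, l), j ⊠ j ⊠ l ⊠ l) ⊠ d(j ⊞ j ⊞ j, l) ⊠ j ⊠ l ⊠ l ⊠ l ⊞ d(d(j, l) ⊞ d(l, j) ⊞ j ⊠ j ⊠ l ⊠ l, d(j, l) ⊞ j ⊞ j ⊠ l ⊠ l ⊞ l) ⊠ d(d(l, l), j ⊠ j ⊠ l ⊠ l) ⊠ d(j ⊞ j ⊞ j, l) ⊠ j ⊠ l ⊠ l ⊠ l ⊞ j ⊞ j ⊞ j ⊞ l vs d(d(d(j, j), j ⊞ l) ⊞ d(d(l, j), d(j, j)) ⊞ d(d(l, l), l ⊠ l ⊠ l ⊠ l), d(j, j) ⊞ d(j, j) ⊞ d(j, l) ⊞ j ⊠ j ⊠ l) ⊞ d(d(j, l) ⊞ d(l, j) ⊞ j ⊠ j ⊠ l ⊠ l, d(j, l) ⊞ j ⊞ j ⊠ l ⊠ l ⊞ l) ⊠ d(d(l, l), j ⊠ j ⊠ l ⊠ l) ⊠ d(d(l, l), j ⊠ j ⊠ l ⊠ l) ⊠ d(j ⊞ j ⊞ j, l) ⊠ j ⊠ l ⊠ l ⊠ l ⊞ d(d(j, l) ⊞ d(l, j) ⊞ j ⊠ j ⊠ l ⊠ l, d(j, l) ⊞ j ⊞ j ⊠ l ⊠ l ⊞ l) ⊠ d(j ⊞ j ⊞ j, l) ⊠ j ⊠ l ⊠ l ⊠ l ⊞ j ⊞ j ⊞ j ⊞ l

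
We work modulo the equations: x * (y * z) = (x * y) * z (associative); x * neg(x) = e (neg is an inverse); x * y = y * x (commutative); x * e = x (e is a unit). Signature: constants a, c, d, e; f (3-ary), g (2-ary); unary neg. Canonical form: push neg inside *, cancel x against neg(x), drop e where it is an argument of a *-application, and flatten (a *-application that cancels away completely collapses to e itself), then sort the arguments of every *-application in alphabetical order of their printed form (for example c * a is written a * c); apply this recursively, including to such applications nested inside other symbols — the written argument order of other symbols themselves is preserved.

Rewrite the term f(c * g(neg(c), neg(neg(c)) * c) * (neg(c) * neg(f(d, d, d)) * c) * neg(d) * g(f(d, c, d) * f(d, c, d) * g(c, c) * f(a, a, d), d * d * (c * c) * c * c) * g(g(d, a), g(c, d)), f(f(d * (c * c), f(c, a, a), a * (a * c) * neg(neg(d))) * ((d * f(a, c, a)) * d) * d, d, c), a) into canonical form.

Work inside:  c * g(neg(c), neg(neg(c)) * c) * (neg(c) * neg(f(d, d, d)) * c) * neg(d) * g(f(d, c, d) * f(d, c, d) * g(c, c) * f(a, a, d), d * d * (c * c) * c * c) * g(g(d, a), g(c, d))
Push neg inside:  distribute neg over * and collapse double neg
Collect:  c * g(neg(c), c * c) * neg(f(d, d, d)) * neg(d) * g(f(a, a, d) * f(d, c, d) * f(d, c, d) * g(c, c), c * c * c * c * d * d) * g(g(d, a), g(c, d))
Sort arguments:  c * g(f(a, a, d) * f(d, c, d) * f(d, c, d) * g(c, c), c * c * c * c * d * d) * g(g(d, a), g(c, d)) * g(neg(c), c * c) * neg(d) * neg(f(d, d, d))
Reassemble:  f(c * g(f(a, a, d) * f(d, c, d) * f(d, c, d) * g(c, c), c * c * c * c * d * d) * g(g(d, a), g(c, d)) * g(neg(c), c * c) * neg(d) * neg(f(d, d, d)), f(d * d * d * f(a, c, a) * f(c * c * d, f(c, a, a), a * a * c * d), d, c), a)

Answer: f(c * g(f(a, a, d) * f(d, c, d) * f(d, c, d) * g(c, c), c * c * c * c * d * d) * g(g(d, a), g(c, d)) * g(neg(c), c * c) * neg(d) * neg(f(d, d, d)), f(d * d * d * f(a, c, a) * f(c * c * d, f(c, a, a), a * a * c * d), d, c), a)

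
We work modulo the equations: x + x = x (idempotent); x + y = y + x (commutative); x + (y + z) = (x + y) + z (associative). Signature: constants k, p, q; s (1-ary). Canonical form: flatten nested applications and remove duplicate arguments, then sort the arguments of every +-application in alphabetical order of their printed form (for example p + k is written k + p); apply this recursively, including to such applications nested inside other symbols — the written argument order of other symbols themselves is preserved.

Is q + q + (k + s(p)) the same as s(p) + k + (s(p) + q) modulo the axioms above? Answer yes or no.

Left:  q + q + (k + s(p))
  Merge nested applications:  q + q + k + s(p)
  Idempotence:  drop duplicate q
  Sort arguments:  k + q + s(p)
Right:  s(p) + k + (s(p) + q)
  Un-nest:  s(p) + k + s(p) + q
  Drop duplicates:  drop duplicate s(p)
  Sort:  k + q + s(p)

Answer: yes — both canonical forms are k + q + s(p)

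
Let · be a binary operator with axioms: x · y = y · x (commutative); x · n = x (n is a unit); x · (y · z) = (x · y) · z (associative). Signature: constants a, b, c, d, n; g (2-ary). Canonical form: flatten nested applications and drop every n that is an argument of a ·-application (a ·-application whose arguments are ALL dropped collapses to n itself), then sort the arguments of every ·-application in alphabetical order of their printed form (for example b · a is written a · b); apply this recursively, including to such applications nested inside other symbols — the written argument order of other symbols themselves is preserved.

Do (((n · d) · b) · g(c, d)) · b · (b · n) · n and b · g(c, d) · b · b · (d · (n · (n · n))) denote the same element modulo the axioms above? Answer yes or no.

Left:  (((n · d) · b) · g(c, d)) · b · (b · n) · n
  Un-nest:  n · d · b · g(c, d) · b · b · n · n
  Unit:  drop n (×3)
  Order the arguments:  b · b · b · d · g(c, d)
Right:  b · g(c, d) · b · b · (d · (n · (n · n)))
  Un-nest:  b · g(c, d) · b · b · d · n · n · n
  Drop the unit:  drop n (×3)
  Sort:  b · b · b · d · g(c, d)

Answer: yes — both canonical forms are b · b · b · d · g(c, d)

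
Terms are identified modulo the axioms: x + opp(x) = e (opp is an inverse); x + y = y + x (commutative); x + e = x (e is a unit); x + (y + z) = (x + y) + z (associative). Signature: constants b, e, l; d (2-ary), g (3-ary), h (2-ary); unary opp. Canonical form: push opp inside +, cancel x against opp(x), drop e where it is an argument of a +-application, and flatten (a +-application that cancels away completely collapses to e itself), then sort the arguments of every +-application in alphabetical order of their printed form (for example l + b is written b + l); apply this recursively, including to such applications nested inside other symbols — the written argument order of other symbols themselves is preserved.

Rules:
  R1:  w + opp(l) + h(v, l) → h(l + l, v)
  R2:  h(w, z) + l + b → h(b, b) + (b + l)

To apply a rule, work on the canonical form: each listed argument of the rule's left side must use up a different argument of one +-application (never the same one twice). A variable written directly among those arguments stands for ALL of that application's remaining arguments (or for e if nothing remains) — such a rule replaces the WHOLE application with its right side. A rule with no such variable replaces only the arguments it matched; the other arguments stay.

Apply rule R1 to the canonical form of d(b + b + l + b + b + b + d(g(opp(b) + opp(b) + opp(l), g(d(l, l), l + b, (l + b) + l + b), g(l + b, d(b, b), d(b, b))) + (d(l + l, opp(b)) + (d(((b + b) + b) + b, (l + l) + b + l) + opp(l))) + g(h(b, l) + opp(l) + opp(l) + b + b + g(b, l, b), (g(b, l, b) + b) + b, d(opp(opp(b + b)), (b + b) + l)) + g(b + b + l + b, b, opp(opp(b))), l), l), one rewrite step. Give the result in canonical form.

Canonical form:  d(b + b + b + b + b + d(d(b + b + b + b, b + l + l + l) + d(l + l, opp(b)) + g(b + b + b + l, b, b) + g(b + b + g(b, l, b) + h(b, l) + opp(l) + opp(l), b + b + g(b, l, b), d(b + b, b + b + l)) + g(opp(b) + opp(b) + opp(l), g(d(l, l), b + l, b + b + l + l), g(b + l, d(b, b), d(b, b))) + opp(l), l) + l, l)
R1 matches:  uses h(b, l), opp(l);  v := b, w := b + b + g(b, l, b) + opp(l)
Every leftover argument binds to the variable; the entire application is replaced.
Giving:  d(b + b + b + b + b + d(d(b + b + b + b, b + l + l + l) + d(l + l, opp(b)) + g(b + b + b + l, b, b) + g(h(l + l, b), b + b + g(b, l, b), d(b + b, b + b + l)) + g(opp(b) + opp(b) + opp(l), g(d(l, l), b + l, b + b + l + l), g(b + l, d(b, b), d(b, b))) + opp(l), l) + l, l)

Answer: d(b + b + b + b + b + d(d(b + b + b + b, b + l + l + l) + d(l + l, opp(b)) + g(b + b + b + l, b, b) + g(h(l + l, b), b + b + g(b, l, b), d(b + b, b + b + l)) + g(opp(b) + opp(b) + opp(l), g(d(l, l), b + l, b + b + l + l), g(b + l, d(b, b), d(b, b))) + opp(l), l) + l, l)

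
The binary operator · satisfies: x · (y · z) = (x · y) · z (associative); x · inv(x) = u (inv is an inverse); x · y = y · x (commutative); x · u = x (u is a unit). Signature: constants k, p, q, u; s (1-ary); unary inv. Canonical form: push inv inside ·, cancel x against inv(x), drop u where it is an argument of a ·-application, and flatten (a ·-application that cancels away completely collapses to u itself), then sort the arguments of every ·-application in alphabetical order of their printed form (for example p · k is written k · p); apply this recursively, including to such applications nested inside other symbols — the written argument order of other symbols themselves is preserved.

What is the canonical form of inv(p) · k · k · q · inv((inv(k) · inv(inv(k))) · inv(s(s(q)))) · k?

Answer: inv(p) · k · k · k · q · s(s(q))

Derivation:
Push inv inside:  distribute inv over · and collapse double inv
Collect:  inv(p) · k · k · k · q · s(s(q))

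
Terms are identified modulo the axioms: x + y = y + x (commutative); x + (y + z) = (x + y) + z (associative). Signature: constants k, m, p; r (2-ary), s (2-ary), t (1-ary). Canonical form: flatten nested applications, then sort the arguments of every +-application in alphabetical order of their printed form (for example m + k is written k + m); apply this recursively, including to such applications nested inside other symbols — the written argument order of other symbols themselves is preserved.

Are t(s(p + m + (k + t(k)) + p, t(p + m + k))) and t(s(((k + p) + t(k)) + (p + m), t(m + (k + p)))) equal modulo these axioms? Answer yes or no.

Answer: yes — both canonical forms are t(s(k + m + p + p + t(k), t(k + m + p)))

Derivation:
Left:  t(s(p + m + (k + t(k)) + p, t(p + m + k)))
  Work inside:  p + m + (k + t(k)) + p
  Merge nested applications:  p + m + k + t(k) + p
  Order the arguments:  k + m + p + p + t(k)
  Put back:  t(s(k + m + p + p + t(k), t(k + m + p)))
Right:  t(s(((k + p) + t(k)) + (p + m), t(m + (k + p))))
  Work inside:  ((k + p) + t(k)) + (p + m)
  Un-nest:  k + p + t(k) + p + m
  Sort arguments:  k + m + p + p + t(k)
  Reassemble:  t(s(k + m + p + p + t(k), t(k + m + p)))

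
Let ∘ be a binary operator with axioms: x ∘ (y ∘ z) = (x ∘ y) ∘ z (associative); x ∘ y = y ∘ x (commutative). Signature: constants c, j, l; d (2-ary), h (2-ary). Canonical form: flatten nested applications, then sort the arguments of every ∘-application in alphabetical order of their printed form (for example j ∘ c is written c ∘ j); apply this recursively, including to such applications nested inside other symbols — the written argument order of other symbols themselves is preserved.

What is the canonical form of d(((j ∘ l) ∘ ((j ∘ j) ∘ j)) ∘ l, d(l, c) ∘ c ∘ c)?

Focus inside:  ((j ∘ l) ∘ ((j ∘ j) ∘ j)) ∘ l
Merge nested applications:  j ∘ l ∘ j ∘ j ∘ j ∘ l
Sort arguments:  j ∘ j ∘ j ∘ j ∘ l ∘ l
Reassemble:  d(j ∘ j ∘ j ∘ j ∘ l ∘ l, c ∘ c ∘ d(l, c))

Answer: d(j ∘ j ∘ j ∘ j ∘ l ∘ l, c ∘ c ∘ d(l, c))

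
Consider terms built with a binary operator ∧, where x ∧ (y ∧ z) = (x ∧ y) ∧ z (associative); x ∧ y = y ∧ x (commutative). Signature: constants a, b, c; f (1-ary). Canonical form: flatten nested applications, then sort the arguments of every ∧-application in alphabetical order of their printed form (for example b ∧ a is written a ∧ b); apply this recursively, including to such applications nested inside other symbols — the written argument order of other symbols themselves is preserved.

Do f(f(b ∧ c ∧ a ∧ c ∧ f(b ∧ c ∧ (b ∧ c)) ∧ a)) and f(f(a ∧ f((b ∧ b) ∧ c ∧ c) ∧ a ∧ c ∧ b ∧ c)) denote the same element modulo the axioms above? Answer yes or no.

Left:  f(f(b ∧ c ∧ a ∧ c ∧ f(b ∧ c ∧ (b ∧ c)) ∧ a))
  Work inside:  b ∧ c ∧ a ∧ c ∧ f(b ∧ c ∧ (b ∧ c)) ∧ a
  Simplify inside:  f(b ∧ c ∧ (b ∧ c))  →  f(b ∧ b ∧ c ∧ c)
  Order the arguments:  a ∧ a ∧ b ∧ c ∧ c ∧ f(b ∧ b ∧ c ∧ c)
  Rebuild:  f(f(a ∧ a ∧ b ∧ c ∧ c ∧ f(b ∧ b ∧ c ∧ c)))
Right:  f(f(a ∧ f((b ∧ b) ∧ c ∧ c) ∧ a ∧ c ∧ b ∧ c))
  Work inside:  a ∧ f((b ∧ b) ∧ c ∧ c) ∧ a ∧ c ∧ b ∧ c
  Canonicalize subterm:  f((b ∧ b) ∧ c ∧ c)  →  f(b ∧ b ∧ c ∧ c)
  Order the arguments:  a ∧ a ∧ b ∧ c ∧ c ∧ f(b ∧ b ∧ c ∧ c)
  Put back:  f(f(a ∧ a ∧ b ∧ c ∧ c ∧ f(b ∧ b ∧ c ∧ c)))

Answer: yes — both canonical forms are f(f(a ∧ a ∧ b ∧ c ∧ c ∧ f(b ∧ b ∧ c ∧ c)))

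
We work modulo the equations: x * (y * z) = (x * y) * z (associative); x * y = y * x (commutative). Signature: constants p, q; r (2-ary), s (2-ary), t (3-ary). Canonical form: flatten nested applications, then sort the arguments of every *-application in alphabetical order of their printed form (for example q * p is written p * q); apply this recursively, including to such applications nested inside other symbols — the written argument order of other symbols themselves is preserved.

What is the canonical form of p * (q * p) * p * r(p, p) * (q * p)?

Merge nested applications:  p * q * p * p * r(p, p) * q * p
Sort:  p * p * p * p * q * q * r(p, p)

Answer: p * p * p * p * q * q * r(p, p)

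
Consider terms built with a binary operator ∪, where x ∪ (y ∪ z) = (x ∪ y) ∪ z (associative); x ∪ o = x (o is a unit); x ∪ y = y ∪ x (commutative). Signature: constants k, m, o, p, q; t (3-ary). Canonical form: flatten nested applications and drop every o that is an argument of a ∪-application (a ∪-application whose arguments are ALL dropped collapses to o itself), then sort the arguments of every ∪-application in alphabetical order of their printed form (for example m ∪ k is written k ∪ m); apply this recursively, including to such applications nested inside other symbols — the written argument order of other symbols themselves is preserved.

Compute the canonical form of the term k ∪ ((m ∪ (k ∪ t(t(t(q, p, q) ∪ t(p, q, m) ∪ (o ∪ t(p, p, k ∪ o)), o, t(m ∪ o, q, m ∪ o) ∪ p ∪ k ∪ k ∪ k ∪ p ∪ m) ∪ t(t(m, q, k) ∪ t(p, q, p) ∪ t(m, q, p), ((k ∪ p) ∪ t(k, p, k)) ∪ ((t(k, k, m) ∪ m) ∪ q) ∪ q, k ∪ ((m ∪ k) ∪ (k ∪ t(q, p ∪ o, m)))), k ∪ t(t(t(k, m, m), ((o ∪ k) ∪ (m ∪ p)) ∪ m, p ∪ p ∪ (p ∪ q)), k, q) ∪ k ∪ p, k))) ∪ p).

Flatten:  k ∪ m ∪ k ∪ t(t(t(q, p, q) ∪ t(p, q, m) ∪ (o ∪ t(p, p, k ∪ o)), o, t(m ∪ o, q, m ∪ o) ∪ p ∪ k ∪ k ∪ k ∪ p ∪ m) ∪ t(t(m, q, k) ∪ t(p, q, p) ∪ t(m, q, p), ((k ∪ p) ∪ t(k, p, k)) ∪ ((t(k, k, m) ∪ m) ∪ q) ∪ q, k ∪ ((m ∪ k) ∪ (k ∪ t(q, p ∪ o, m)))), k ∪ t(t(t(k, m, m), ((o ∪ k) ∪ (m ∪ p)) ∪ m, p ∪ p ∪ (p ∪ q)), k, q) ∪ k ∪ p, k) ∪ p
Canonicalize subterm:  t(t(t(q, p, q) ∪ t(p, q, m) ∪ (o ∪ t(p, p, k ∪ o)), o, t(m ∪ o, q, m ∪ o) ∪ p ∪ k ∪ k ∪ k ∪ p ∪ m) ∪ t(t(m, q, k) ∪ t(p, q, p) ∪ t(m, q, p), ((k ∪ p) ∪ t(k, p, k)) ∪ ((t(k, k, m) ∪ m) ∪ q) ∪ q, k ∪ ((m ∪ k) ∪ (k ∪ t(q, p ∪ o, m)))), k ∪ t(t(t(k, m, m), ((o ∪ k) ∪ (m ∪ p)) ∪ m, p ∪ p ∪ (p ∪ q)), k, q) ∪ k ∪ p, k)  →  t(t(t(m, q, k) ∪ t(m, q, p) ∪ t(p, q, p), k ∪ m ∪ p ∪ q ∪ q ∪ t(k, k, m) ∪ t(k, p, k), k ∪ k ∪ k ∪ m ∪ t(q, p, m)) ∪ t(t(p, p, k) ∪ t(p, q, m) ∪ t(q, p, q), o, k ∪ k ∪ k ∪ m ∪ p ∪ p ∪ t(m, q, m)), k ∪ k ∪ p ∪ t(t(t(k, m, m), k ∪ m ∪ m ∪ p, p ∪ p ∪ p ∪ q), k, q), k)
Sort arguments:  k ∪ k ∪ m ∪ p ∪ t(t(t(m, q, k) ∪ t(m, q, p) ∪ t(p, q, p), k ∪ m ∪ p ∪ q ∪ q ∪ t(k, k, m) ∪ t(k, p, k), k ∪ k ∪ k ∪ m ∪ t(q, p, m)) ∪ t(t(p, p, k) ∪ t(p, q, m) ∪ t(q, p, q), o, k ∪ k ∪ k ∪ m ∪ p ∪ p ∪ t(m, q, m)), k ∪ k ∪ p ∪ t(t(t(k, m, m), k ∪ m ∪ m ∪ p, p ∪ p ∪ p ∪ q), k, q), k)

Answer: k ∪ k ∪ m ∪ p ∪ t(t(t(m, q, k) ∪ t(m, q, p) ∪ t(p, q, p), k ∪ m ∪ p ∪ q ∪ q ∪ t(k, k, m) ∪ t(k, p, k), k ∪ k ∪ k ∪ m ∪ t(q, p, m)) ∪ t(t(p, p, k) ∪ t(p, q, m) ∪ t(q, p, q), o, k ∪ k ∪ k ∪ m ∪ p ∪ p ∪ t(m, q, m)), k ∪ k ∪ p ∪ t(t(t(k, m, m), k ∪ m ∪ m ∪ p, p ∪ p ∪ p ∪ q), k, q), k)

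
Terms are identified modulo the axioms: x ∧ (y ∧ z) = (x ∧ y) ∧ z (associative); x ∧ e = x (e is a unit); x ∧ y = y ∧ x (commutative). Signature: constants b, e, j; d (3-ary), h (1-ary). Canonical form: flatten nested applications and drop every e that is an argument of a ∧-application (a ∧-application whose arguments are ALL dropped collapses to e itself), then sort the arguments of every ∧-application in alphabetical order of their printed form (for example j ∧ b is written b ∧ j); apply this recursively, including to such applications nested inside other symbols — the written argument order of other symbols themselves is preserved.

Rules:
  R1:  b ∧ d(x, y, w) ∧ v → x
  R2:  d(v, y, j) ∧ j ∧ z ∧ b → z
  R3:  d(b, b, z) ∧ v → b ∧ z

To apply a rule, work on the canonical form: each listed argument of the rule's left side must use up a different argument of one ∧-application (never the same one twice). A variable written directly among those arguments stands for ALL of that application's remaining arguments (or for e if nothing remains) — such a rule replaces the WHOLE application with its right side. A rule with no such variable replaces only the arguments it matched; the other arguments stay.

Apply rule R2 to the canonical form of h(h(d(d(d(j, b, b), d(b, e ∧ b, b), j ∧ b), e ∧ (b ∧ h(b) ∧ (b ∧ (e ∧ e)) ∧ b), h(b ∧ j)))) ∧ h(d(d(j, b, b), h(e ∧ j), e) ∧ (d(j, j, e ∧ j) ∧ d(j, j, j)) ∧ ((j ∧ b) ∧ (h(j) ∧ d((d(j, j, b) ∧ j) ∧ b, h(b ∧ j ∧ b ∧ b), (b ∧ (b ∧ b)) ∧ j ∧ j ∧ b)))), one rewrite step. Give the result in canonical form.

Answer: h(d(b ∧ d(j, j, b) ∧ j, h(b ∧ b ∧ b ∧ j), b ∧ b ∧ b ∧ b ∧ j ∧ j) ∧ d(d(j, b, b), h(j), e) ∧ d(j, j, j) ∧ h(j)) ∧ h(h(d(d(d(j, b, b), d(b, b, b), b ∧ j), b ∧ b ∧ b ∧ h(b), h(b ∧ j))))

Derivation:
Canonical form:  h(b ∧ d(b ∧ d(j, j, b) ∧ j, h(b ∧ b ∧ b ∧ j), b ∧ b ∧ b ∧ b ∧ j ∧ j) ∧ d(d(j, b, b), h(j), e) ∧ d(j, j, j) ∧ d(j, j, j) ∧ h(j) ∧ j) ∧ h(h(d(d(d(j, b, b), d(b, b, b), b ∧ j), b ∧ b ∧ b ∧ h(b), h(b ∧ j))))
R2 matches:  uses b, d(j, j, j), j;  v := j, y := j, z := d(b ∧ d(j, j, b) ∧ j, h(b ∧ b ∧ b ∧ j), b ∧ b ∧ b ∧ b ∧ j ∧ j) ∧ d(d(j, b, b), h(j), e) ∧ d(j, j, j) ∧ h(j)
The variable takes the whole remainder — replace the entire application.
Giving:  h(d(b ∧ d(j, j, b) ∧ j, h(b ∧ b ∧ b ∧ j), b ∧ b ∧ b ∧ b ∧ j ∧ j) ∧ d(d(j, b, b), h(j), e) ∧ d(j, j, j) ∧ h(j)) ∧ h(h(d(d(d(j, b, b), d(b, b, b), b ∧ j), b ∧ b ∧ b ∧ h(b), h(b ∧ j))))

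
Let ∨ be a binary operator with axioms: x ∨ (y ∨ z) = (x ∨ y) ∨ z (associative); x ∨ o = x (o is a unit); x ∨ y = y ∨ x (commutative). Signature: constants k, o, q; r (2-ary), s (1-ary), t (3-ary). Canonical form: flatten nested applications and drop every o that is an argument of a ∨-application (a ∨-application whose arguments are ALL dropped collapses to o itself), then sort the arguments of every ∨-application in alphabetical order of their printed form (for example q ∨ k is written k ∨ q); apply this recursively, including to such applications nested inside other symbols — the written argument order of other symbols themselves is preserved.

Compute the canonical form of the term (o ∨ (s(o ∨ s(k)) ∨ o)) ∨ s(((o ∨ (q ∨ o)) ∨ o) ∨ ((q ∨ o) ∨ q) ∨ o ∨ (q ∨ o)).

Flatten:  o ∨ s(o ∨ s(k)) ∨ o ∨ s(((o ∨ (q ∨ o)) ∨ o) ∨ ((q ∨ o) ∨ q) ∨ o ∨ (q ∨ o))
Canonicalize subterm:  s(o ∨ s(k))  →  s(s(k))
Inside:  s(((o ∨ (q ∨ o)) ∨ o) ∨ ((q ∨ o) ∨ q) ∨ o ∨ (q ∨ o))  →  s(q ∨ q ∨ q ∨ q)
Drop the unit:  drop o (×2)
Sort arguments:  s(q ∨ q ∨ q ∨ q) ∨ s(s(k))

Answer: s(q ∨ q ∨ q ∨ q) ∨ s(s(k))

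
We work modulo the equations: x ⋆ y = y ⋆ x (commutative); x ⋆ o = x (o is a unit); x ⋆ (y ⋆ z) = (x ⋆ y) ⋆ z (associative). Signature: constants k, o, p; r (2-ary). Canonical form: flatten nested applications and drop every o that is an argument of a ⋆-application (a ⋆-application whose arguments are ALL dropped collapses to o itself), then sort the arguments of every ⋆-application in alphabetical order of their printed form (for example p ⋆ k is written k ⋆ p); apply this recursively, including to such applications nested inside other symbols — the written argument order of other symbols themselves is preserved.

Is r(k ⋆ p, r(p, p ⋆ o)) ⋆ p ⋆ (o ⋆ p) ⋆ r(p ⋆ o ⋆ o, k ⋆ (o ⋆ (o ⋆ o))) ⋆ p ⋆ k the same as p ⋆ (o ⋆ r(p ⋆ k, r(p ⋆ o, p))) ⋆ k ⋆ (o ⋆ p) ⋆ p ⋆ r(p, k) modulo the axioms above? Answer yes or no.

Answer: yes — both canonical forms are k ⋆ p ⋆ p ⋆ p ⋆ r(k ⋆ p, r(p, p)) ⋆ r(p, k)

Derivation:
Left:  r(k ⋆ p, r(p, p ⋆ o)) ⋆ p ⋆ (o ⋆ p) ⋆ r(p ⋆ o ⋆ o, k ⋆ (o ⋆ (o ⋆ o))) ⋆ p ⋆ k
  Un-nest:  r(k ⋆ p, r(p, p ⋆ o)) ⋆ p ⋆ o ⋆ p ⋆ r(p ⋆ o ⋆ o, k ⋆ (o ⋆ (o ⋆ o))) ⋆ p ⋆ k
  Simplify inside:  r(k ⋆ p, r(p, p ⋆ o))  →  r(k ⋆ p, r(p, p))
  Canonicalize subterm:  r(p ⋆ o ⋆ o, k ⋆ (o ⋆ (o ⋆ o)))  →  r(p, k)
  Drop the unit:  drop o
  Order the arguments:  k ⋆ p ⋆ p ⋆ p ⋆ r(k ⋆ p, r(p, p)) ⋆ r(p, k)
Right:  p ⋆ (o ⋆ r(p ⋆ k, r(p ⋆ o, p))) ⋆ k ⋆ (o ⋆ p) ⋆ p ⋆ r(p, k)
  Flatten:  p ⋆ o ⋆ r(p ⋆ k, r(p ⋆ o, p)) ⋆ k ⋆ o ⋆ p ⋆ p ⋆ r(p, k)
  Inside:  r(p ⋆ k, r(p ⋆ o, p))  →  r(k ⋆ p, r(p, p))
  Drop the unit:  drop o (×2)
  Order the arguments:  k ⋆ p ⋆ p ⋆ p ⋆ r(k ⋆ p, r(p, p)) ⋆ r(p, k)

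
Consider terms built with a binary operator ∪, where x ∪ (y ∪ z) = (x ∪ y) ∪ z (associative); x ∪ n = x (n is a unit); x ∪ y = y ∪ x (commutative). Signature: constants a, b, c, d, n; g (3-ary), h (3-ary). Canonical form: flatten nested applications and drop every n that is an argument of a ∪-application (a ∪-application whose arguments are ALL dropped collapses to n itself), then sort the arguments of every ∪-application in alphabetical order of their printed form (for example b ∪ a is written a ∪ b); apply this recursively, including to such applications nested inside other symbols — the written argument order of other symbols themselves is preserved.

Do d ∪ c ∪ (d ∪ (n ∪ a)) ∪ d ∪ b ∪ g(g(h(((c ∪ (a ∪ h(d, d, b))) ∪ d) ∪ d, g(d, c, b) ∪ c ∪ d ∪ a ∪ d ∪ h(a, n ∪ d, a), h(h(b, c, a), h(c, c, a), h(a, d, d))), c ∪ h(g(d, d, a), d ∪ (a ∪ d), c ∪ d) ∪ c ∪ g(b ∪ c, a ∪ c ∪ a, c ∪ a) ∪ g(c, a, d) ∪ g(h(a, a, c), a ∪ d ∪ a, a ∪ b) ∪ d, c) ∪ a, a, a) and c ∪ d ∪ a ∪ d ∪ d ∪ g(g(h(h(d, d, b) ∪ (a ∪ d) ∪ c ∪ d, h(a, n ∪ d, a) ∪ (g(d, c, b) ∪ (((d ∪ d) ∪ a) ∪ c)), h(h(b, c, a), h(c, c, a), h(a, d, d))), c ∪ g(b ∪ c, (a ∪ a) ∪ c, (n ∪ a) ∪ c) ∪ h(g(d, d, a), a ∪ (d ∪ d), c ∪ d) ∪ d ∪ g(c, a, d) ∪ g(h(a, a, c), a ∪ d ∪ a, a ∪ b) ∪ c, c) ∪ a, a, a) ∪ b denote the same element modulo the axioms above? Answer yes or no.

Left:  d ∪ c ∪ (d ∪ (n ∪ a)) ∪ d ∪ b ∪ g(g(h(((c ∪ (a ∪ h(d, d, b))) ∪ d) ∪ d, g(d, c, b) ∪ c ∪ d ∪ a ∪ d ∪ h(a, n ∪ d, a), h(h(b, c, a), h(c, c, a), h(a, d, d))), c ∪ h(g(d, d, a), d ∪ (a ∪ d), c ∪ d) ∪ c ∪ g(b ∪ c, a ∪ c ∪ a, c ∪ a) ∪ g(c, a, d) ∪ g(h(a, a, c), a ∪ d ∪ a, a ∪ b) ∪ d, c) ∪ a, a, a)
  Merge nested applications:  d ∪ c ∪ d ∪ n ∪ a ∪ d ∪ b ∪ g(g(h(((c ∪ (a ∪ h(d, d, b))) ∪ d) ∪ d, g(d, c, b) ∪ c ∪ d ∪ a ∪ d ∪ h(a, n ∪ d, a), h(h(b, c, a), h(c, c, a), h(a, d, d))), c ∪ h(g(d, d, a), d ∪ (a ∪ d), c ∪ d) ∪ c ∪ g(b ∪ c, a ∪ c ∪ a, c ∪ a) ∪ g(c, a, d) ∪ g(h(a, a, c), a ∪ d ∪ a, a ∪ b) ∪ d, c) ∪ a, a, a)
  Canonicalize subterm:  g(g(h(((c ∪ (a ∪ h(d, d, b))) ∪ d) ∪ d, g(d, c, b) ∪ c ∪ d ∪ a ∪ d ∪ h(a, n ∪ d, a), h(h(b, c, a), h(c, c, a), h(a, d, d))), c ∪ h(g(d, d, a), d ∪ (a ∪ d), c ∪ d) ∪ c ∪ g(b ∪ c, a ∪ c ∪ a, c ∪ a) ∪ g(c, a, d) ∪ g(h(a, a, c), a ∪ d ∪ a, a ∪ b) ∪ d, c) ∪ a, a, a)  →  g(a ∪ g(h(a ∪ c ∪ d ∪ d ∪ h(d, d, b), a ∪ c ∪ d ∪ d ∪ g(d, c, b) ∪ h(a, d, a), h(h(b, c, a), h(c, c, a), h(a, d, d))), c ∪ c ∪ d ∪ g(b ∪ c, a ∪ a ∪ c, a ∪ c) ∪ g(c, a, d) ∪ g(h(a, a, c), a ∪ a ∪ d, a ∪ b) ∪ h(g(d, d, a), a ∪ d ∪ d, c ∪ d), c), a, a)
  Units out:  drop n
  Sort arguments:  a ∪ b ∪ c ∪ d ∪ d ∪ d ∪ g(a ∪ g(h(a ∪ c ∪ d ∪ d ∪ h(d, d, b), a ∪ c ∪ d ∪ d ∪ g(d, c, b) ∪ h(a, d, a), h(h(b, c, a), h(c, c, a), h(a, d, d))), c ∪ c ∪ d ∪ g(b ∪ c, a ∪ a ∪ c, a ∪ c) ∪ g(c, a, d) ∪ g(h(a, a, c), a ∪ a ∪ d, a ∪ b) ∪ h(g(d, d, a), a ∪ d ∪ d, c ∪ d), c), a, a)
Right:  c ∪ d ∪ a ∪ d ∪ d ∪ g(g(h(h(d, d, b) ∪ (a ∪ d) ∪ c ∪ d, h(a, n ∪ d, a) ∪ (g(d, c, b) ∪ (((d ∪ d) ∪ a) ∪ c)), h(h(b, c, a), h(c, c, a), h(a, d, d))), c ∪ g(b ∪ c, (a ∪ a) ∪ c, (n ∪ a) ∪ c) ∪ h(g(d, d, a), a ∪ (d ∪ d), c ∪ d) ∪ d ∪ g(c, a, d) ∪ g(h(a, a, c), a ∪ d ∪ a, a ∪ b) ∪ c, c) ∪ a, a, a) ∪ b
  Inside:  g(g(h(h(d, d, b) ∪ (a ∪ d) ∪ c ∪ d, h(a, n ∪ d, a) ∪ (g(d, c, b) ∪ (((d ∪ d) ∪ a) ∪ c)), h(h(b, c, a), h(c, c, a), h(a, d, d))), c ∪ g(b ∪ c, (a ∪ a) ∪ c, (n ∪ a) ∪ c) ∪ h(g(d, d, a), a ∪ (d ∪ d), c ∪ d) ∪ d ∪ g(c, a, d) ∪ g(h(a, a, c), a ∪ d ∪ a, a ∪ b) ∪ c, c) ∪ a, a, a)  →  g(a ∪ g(h(a ∪ c ∪ d ∪ d ∪ h(d, d, b), a ∪ c ∪ d ∪ d ∪ g(d, c, b) ∪ h(a, d, a), h(h(b, c, a), h(c, c, a), h(a, d, d))), c ∪ c ∪ d ∪ g(b ∪ c, a ∪ a ∪ c, a ∪ c) ∪ g(c, a, d) ∪ g(h(a, a, c), a ∪ a ∪ d, a ∪ b) ∪ h(g(d, d, a), a ∪ d ∪ d, c ∪ d), c), a, a)
  Sort arguments:  a ∪ b ∪ c ∪ d ∪ d ∪ d ∪ g(a ∪ g(h(a ∪ c ∪ d ∪ d ∪ h(d, d, b), a ∪ c ∪ d ∪ d ∪ g(d, c, b) ∪ h(a, d, a), h(h(b, c, a), h(c, c, a), h(a, d, d))), c ∪ c ∪ d ∪ g(b ∪ c, a ∪ a ∪ c, a ∪ c) ∪ g(c, a, d) ∪ g(h(a, a, c), a ∪ a ∪ d, a ∪ b) ∪ h(g(d, d, a), a ∪ d ∪ d, c ∪ d), c), a, a)

Answer: yes — both canonical forms are a ∪ b ∪ c ∪ d ∪ d ∪ d ∪ g(a ∪ g(h(a ∪ c ∪ d ∪ d ∪ h(d, d, b), a ∪ c ∪ d ∪ d ∪ g(d, c, b) ∪ h(a, d, a), h(h(b, c, a), h(c, c, a), h(a, d, d))), c ∪ c ∪ d ∪ g(b ∪ c, a ∪ a ∪ c, a ∪ c) ∪ g(c, a, d) ∪ g(h(a, a, c), a ∪ a ∪ d, a ∪ b) ∪ h(g(d, d, a), a ∪ d ∪ d, c ∪ d), c), a, a)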